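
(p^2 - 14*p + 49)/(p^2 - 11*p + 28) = (p - 7)/(p - 4)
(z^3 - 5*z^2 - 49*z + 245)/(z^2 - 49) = z - 5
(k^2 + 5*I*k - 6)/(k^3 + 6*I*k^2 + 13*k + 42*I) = (k + 3*I)/(k^2 + 4*I*k + 21)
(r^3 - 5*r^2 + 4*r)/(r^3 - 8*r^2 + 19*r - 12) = r/(r - 3)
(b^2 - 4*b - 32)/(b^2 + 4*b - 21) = (b^2 - 4*b - 32)/(b^2 + 4*b - 21)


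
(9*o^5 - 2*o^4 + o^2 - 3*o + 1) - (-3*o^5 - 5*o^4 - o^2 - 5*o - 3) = 12*o^5 + 3*o^4 + 2*o^2 + 2*o + 4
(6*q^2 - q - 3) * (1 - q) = -6*q^3 + 7*q^2 + 2*q - 3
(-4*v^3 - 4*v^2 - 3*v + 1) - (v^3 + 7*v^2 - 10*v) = -5*v^3 - 11*v^2 + 7*v + 1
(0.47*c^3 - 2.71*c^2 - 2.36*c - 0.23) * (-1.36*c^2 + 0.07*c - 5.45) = -0.6392*c^5 + 3.7185*c^4 + 0.4584*c^3 + 14.9171*c^2 + 12.8459*c + 1.2535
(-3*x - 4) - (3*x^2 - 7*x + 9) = -3*x^2 + 4*x - 13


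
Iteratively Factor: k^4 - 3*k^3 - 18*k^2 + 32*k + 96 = (k - 4)*(k^3 + k^2 - 14*k - 24) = (k - 4)^2*(k^2 + 5*k + 6) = (k - 4)^2*(k + 2)*(k + 3)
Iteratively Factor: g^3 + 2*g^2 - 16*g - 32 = (g + 4)*(g^2 - 2*g - 8) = (g + 2)*(g + 4)*(g - 4)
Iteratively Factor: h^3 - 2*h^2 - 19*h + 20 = (h - 1)*(h^2 - h - 20) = (h - 1)*(h + 4)*(h - 5)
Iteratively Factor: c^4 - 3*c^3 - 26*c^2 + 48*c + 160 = (c + 4)*(c^3 - 7*c^2 + 2*c + 40) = (c - 4)*(c + 4)*(c^2 - 3*c - 10) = (c - 5)*(c - 4)*(c + 4)*(c + 2)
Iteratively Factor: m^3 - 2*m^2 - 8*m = (m)*(m^2 - 2*m - 8) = m*(m - 4)*(m + 2)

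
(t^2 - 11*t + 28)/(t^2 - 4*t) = (t - 7)/t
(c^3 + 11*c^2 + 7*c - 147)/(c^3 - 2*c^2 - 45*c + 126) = (c + 7)/(c - 6)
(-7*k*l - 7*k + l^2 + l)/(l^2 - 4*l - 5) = (-7*k + l)/(l - 5)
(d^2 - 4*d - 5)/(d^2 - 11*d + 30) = (d + 1)/(d - 6)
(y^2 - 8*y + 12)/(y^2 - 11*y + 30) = (y - 2)/(y - 5)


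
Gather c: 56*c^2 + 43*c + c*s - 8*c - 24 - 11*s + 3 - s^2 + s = 56*c^2 + c*(s + 35) - s^2 - 10*s - 21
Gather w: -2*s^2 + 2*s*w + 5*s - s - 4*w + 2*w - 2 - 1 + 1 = -2*s^2 + 4*s + w*(2*s - 2) - 2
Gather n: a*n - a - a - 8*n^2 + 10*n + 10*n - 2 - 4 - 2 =-2*a - 8*n^2 + n*(a + 20) - 8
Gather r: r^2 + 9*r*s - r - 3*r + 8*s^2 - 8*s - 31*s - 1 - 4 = r^2 + r*(9*s - 4) + 8*s^2 - 39*s - 5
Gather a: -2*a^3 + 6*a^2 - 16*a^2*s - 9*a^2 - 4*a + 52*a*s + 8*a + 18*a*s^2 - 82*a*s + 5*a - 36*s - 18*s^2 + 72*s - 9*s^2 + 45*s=-2*a^3 + a^2*(-16*s - 3) + a*(18*s^2 - 30*s + 9) - 27*s^2 + 81*s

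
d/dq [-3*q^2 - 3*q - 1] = -6*q - 3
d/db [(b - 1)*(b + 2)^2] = 3*b*(b + 2)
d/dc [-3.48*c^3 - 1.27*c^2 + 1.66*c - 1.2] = -10.44*c^2 - 2.54*c + 1.66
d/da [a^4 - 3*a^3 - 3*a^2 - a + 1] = 4*a^3 - 9*a^2 - 6*a - 1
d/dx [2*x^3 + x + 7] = 6*x^2 + 1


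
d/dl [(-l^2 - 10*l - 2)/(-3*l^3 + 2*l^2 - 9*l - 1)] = (-3*l^4 - 60*l^3 + 11*l^2 + 10*l - 8)/(9*l^6 - 12*l^5 + 58*l^4 - 30*l^3 + 77*l^2 + 18*l + 1)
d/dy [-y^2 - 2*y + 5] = -2*y - 2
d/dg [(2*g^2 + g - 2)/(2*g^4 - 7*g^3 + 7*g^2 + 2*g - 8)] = (-8*g^5 + 8*g^4 + 30*g^3 - 45*g^2 - 4*g - 4)/(4*g^8 - 28*g^7 + 77*g^6 - 90*g^5 - 11*g^4 + 140*g^3 - 108*g^2 - 32*g + 64)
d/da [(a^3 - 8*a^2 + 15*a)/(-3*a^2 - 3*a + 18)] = (-a^4 - 2*a^3 + 41*a^2 - 96*a + 90)/(3*(a^4 + 2*a^3 - 11*a^2 - 12*a + 36))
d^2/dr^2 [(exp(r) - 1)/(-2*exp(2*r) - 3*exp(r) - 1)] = (-4*exp(4*r) + 22*exp(3*r) + 30*exp(2*r) + 4*exp(r) - 4)*exp(r)/(8*exp(6*r) + 36*exp(5*r) + 66*exp(4*r) + 63*exp(3*r) + 33*exp(2*r) + 9*exp(r) + 1)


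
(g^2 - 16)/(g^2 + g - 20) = (g + 4)/(g + 5)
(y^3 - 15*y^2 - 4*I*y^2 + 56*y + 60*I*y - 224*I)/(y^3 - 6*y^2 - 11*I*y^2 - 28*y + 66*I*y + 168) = (y^2 - 15*y + 56)/(y^2 - y*(6 + 7*I) + 42*I)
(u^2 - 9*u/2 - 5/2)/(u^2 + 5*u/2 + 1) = (u - 5)/(u + 2)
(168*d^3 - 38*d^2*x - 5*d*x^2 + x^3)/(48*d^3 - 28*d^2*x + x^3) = (-7*d + x)/(-2*d + x)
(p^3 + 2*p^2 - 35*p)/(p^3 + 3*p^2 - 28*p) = (p - 5)/(p - 4)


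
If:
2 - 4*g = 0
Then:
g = 1/2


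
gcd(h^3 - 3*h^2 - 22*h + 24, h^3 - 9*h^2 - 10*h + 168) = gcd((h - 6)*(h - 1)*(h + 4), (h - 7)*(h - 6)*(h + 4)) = h^2 - 2*h - 24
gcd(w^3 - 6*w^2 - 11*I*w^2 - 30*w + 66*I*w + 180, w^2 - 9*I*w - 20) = w - 5*I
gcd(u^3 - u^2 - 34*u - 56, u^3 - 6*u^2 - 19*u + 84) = u^2 - 3*u - 28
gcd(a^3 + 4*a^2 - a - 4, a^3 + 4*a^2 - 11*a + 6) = a - 1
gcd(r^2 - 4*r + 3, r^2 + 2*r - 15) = r - 3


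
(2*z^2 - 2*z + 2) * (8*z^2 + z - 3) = 16*z^4 - 14*z^3 + 8*z^2 + 8*z - 6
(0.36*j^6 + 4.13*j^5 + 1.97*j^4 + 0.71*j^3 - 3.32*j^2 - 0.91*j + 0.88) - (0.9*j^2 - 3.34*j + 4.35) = 0.36*j^6 + 4.13*j^5 + 1.97*j^4 + 0.71*j^3 - 4.22*j^2 + 2.43*j - 3.47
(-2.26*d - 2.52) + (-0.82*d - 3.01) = -3.08*d - 5.53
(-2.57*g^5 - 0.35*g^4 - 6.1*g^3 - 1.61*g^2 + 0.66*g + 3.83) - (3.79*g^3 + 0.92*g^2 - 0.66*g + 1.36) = -2.57*g^5 - 0.35*g^4 - 9.89*g^3 - 2.53*g^2 + 1.32*g + 2.47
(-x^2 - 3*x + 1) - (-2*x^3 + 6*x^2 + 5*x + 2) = 2*x^3 - 7*x^2 - 8*x - 1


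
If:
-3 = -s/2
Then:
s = 6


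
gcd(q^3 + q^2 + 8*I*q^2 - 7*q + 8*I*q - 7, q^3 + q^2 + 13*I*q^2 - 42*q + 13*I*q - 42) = q^2 + q*(1 + 7*I) + 7*I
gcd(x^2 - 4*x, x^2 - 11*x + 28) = x - 4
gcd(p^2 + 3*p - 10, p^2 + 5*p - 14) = p - 2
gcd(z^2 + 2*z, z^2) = z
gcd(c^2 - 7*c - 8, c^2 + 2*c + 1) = c + 1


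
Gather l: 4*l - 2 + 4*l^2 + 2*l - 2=4*l^2 + 6*l - 4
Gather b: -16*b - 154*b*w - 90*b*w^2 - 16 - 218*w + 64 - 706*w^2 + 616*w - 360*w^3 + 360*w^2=b*(-90*w^2 - 154*w - 16) - 360*w^3 - 346*w^2 + 398*w + 48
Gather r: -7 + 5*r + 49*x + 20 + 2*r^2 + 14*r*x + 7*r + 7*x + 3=2*r^2 + r*(14*x + 12) + 56*x + 16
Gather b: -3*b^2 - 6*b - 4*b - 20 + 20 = -3*b^2 - 10*b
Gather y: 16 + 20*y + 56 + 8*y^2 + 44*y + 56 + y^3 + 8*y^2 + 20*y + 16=y^3 + 16*y^2 + 84*y + 144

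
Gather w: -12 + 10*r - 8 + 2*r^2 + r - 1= 2*r^2 + 11*r - 21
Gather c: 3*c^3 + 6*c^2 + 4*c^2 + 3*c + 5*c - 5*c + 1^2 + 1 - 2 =3*c^3 + 10*c^2 + 3*c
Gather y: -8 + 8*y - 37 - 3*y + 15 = 5*y - 30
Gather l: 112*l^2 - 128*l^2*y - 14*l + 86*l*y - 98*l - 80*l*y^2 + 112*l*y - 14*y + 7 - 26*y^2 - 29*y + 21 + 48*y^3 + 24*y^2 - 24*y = l^2*(112 - 128*y) + l*(-80*y^2 + 198*y - 112) + 48*y^3 - 2*y^2 - 67*y + 28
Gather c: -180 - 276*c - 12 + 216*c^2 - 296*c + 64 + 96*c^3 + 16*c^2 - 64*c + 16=96*c^3 + 232*c^2 - 636*c - 112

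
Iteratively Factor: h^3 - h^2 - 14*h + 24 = (h + 4)*(h^2 - 5*h + 6) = (h - 3)*(h + 4)*(h - 2)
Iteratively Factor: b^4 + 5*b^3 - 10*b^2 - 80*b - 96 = (b + 4)*(b^3 + b^2 - 14*b - 24) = (b + 3)*(b + 4)*(b^2 - 2*b - 8) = (b + 2)*(b + 3)*(b + 4)*(b - 4)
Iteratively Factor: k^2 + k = (k + 1)*(k)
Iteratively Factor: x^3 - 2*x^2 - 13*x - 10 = (x - 5)*(x^2 + 3*x + 2) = (x - 5)*(x + 1)*(x + 2)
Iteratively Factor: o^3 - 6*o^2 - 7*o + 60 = (o - 5)*(o^2 - o - 12) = (o - 5)*(o + 3)*(o - 4)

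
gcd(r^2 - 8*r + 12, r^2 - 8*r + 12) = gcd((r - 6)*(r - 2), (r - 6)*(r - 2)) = r^2 - 8*r + 12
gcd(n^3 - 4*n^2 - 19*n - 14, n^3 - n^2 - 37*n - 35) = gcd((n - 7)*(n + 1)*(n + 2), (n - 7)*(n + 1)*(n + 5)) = n^2 - 6*n - 7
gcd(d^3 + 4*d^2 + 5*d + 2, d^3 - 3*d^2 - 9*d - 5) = d^2 + 2*d + 1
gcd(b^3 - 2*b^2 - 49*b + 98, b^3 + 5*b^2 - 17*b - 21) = b + 7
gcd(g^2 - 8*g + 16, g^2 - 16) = g - 4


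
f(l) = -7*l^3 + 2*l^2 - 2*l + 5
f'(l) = -21*l^2 + 4*l - 2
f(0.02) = 4.96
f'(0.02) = -1.93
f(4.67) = -673.66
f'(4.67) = -441.31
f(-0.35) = 6.25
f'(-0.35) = -5.97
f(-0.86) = 12.65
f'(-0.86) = -20.97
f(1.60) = -21.75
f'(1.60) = -49.36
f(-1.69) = 47.88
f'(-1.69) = -68.74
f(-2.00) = 73.00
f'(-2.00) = -94.00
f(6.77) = -2088.90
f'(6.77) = -937.41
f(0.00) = 5.00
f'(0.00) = -2.00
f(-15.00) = 24110.00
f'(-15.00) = -4787.00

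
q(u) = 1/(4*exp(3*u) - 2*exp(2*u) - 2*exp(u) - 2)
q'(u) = (-12*exp(3*u) + 4*exp(2*u) + 2*exp(u))/(4*exp(3*u) - 2*exp(2*u) - 2*exp(u) - 2)^2 = (-3*exp(2*u) + exp(u) + 1/2)*exp(u)/(-2*exp(3*u) + exp(2*u) + exp(u) + 1)^2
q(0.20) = -7.25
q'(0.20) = -706.75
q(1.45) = 0.00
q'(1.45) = -0.01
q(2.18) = 0.00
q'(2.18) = -0.00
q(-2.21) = -0.45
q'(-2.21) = 0.05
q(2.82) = 0.00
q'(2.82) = -0.00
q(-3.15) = -0.48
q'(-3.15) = 0.02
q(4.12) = 0.00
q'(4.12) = -0.00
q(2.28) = 0.00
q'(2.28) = -0.00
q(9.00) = 0.00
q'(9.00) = 0.00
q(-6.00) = -0.50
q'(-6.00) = 0.00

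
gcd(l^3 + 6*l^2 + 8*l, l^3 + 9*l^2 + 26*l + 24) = l^2 + 6*l + 8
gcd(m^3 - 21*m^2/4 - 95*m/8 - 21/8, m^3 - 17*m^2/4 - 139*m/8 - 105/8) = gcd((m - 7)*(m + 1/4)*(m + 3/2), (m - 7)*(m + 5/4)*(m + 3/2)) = m^2 - 11*m/2 - 21/2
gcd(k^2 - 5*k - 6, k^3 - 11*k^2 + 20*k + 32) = k + 1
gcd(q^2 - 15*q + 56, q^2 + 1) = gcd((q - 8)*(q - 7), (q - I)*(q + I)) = 1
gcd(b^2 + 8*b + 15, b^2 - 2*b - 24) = 1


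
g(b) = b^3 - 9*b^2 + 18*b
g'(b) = 3*b^2 - 18*b + 18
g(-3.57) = -224.46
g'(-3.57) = 120.49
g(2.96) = 0.36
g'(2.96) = -9.00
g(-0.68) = -16.72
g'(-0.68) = 31.63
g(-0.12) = -2.29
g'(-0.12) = 20.20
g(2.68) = 2.85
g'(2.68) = -8.69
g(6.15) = 2.91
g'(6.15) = 20.77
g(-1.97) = -78.03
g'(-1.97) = 65.10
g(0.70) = 8.53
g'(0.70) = 6.87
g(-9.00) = -1620.00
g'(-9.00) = 423.00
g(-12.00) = -3240.00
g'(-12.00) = 666.00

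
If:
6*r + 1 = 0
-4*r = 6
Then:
No Solution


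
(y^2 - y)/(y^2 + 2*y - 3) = y/(y + 3)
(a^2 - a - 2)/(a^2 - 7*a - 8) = (a - 2)/(a - 8)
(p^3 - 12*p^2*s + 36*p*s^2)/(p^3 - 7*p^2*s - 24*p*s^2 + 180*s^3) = p/(p + 5*s)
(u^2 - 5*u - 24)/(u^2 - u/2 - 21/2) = 2*(u - 8)/(2*u - 7)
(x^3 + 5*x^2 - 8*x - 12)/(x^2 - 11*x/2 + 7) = 2*(x^2 + 7*x + 6)/(2*x - 7)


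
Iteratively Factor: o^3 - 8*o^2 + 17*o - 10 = (o - 2)*(o^2 - 6*o + 5) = (o - 5)*(o - 2)*(o - 1)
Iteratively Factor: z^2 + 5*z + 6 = (z + 2)*(z + 3)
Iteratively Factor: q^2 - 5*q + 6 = (q - 3)*(q - 2)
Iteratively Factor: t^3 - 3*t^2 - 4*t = (t + 1)*(t^2 - 4*t) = t*(t + 1)*(t - 4)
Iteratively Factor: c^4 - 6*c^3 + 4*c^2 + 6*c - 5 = (c + 1)*(c^3 - 7*c^2 + 11*c - 5) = (c - 1)*(c + 1)*(c^2 - 6*c + 5) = (c - 5)*(c - 1)*(c + 1)*(c - 1)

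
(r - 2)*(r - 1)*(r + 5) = r^3 + 2*r^2 - 13*r + 10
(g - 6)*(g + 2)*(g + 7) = g^3 + 3*g^2 - 40*g - 84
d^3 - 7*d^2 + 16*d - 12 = (d - 3)*(d - 2)^2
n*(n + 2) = n^2 + 2*n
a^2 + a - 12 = (a - 3)*(a + 4)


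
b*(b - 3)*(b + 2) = b^3 - b^2 - 6*b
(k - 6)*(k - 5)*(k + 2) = k^3 - 9*k^2 + 8*k + 60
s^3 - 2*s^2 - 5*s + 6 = (s - 3)*(s - 1)*(s + 2)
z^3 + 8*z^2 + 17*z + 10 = (z + 1)*(z + 2)*(z + 5)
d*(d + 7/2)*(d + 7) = d^3 + 21*d^2/2 + 49*d/2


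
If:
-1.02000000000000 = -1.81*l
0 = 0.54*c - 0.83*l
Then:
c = 0.87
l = 0.56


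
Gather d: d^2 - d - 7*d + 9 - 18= d^2 - 8*d - 9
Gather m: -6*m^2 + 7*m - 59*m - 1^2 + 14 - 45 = -6*m^2 - 52*m - 32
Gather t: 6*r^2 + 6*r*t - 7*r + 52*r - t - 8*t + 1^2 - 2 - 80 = 6*r^2 + 45*r + t*(6*r - 9) - 81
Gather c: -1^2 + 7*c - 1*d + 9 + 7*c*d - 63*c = c*(7*d - 56) - d + 8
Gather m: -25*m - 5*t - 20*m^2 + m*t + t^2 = -20*m^2 + m*(t - 25) + t^2 - 5*t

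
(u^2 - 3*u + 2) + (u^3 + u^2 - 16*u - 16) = u^3 + 2*u^2 - 19*u - 14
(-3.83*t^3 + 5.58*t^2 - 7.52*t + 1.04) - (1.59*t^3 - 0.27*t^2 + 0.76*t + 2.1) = -5.42*t^3 + 5.85*t^2 - 8.28*t - 1.06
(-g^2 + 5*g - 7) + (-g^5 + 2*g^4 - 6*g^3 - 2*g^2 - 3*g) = -g^5 + 2*g^4 - 6*g^3 - 3*g^2 + 2*g - 7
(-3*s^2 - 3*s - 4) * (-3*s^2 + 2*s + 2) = 9*s^4 + 3*s^3 - 14*s - 8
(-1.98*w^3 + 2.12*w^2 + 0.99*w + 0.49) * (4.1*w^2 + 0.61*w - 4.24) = -8.118*w^5 + 7.4842*w^4 + 13.7474*w^3 - 6.3759*w^2 - 3.8987*w - 2.0776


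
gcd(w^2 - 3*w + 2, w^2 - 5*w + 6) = w - 2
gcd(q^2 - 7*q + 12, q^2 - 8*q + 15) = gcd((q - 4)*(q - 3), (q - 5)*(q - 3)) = q - 3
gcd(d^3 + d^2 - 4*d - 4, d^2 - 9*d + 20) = 1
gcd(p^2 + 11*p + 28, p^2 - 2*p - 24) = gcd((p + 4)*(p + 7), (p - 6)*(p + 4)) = p + 4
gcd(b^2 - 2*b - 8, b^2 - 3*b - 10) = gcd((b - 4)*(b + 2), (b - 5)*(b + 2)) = b + 2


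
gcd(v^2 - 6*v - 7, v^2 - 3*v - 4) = v + 1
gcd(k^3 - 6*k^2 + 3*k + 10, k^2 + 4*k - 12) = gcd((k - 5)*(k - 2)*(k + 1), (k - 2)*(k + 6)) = k - 2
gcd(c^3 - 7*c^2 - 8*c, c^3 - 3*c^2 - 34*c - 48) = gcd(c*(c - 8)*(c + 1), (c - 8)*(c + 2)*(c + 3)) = c - 8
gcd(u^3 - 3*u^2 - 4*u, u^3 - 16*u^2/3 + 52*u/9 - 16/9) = u - 4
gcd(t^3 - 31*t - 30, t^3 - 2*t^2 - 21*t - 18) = t^2 - 5*t - 6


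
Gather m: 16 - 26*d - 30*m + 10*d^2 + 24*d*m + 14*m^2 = 10*d^2 - 26*d + 14*m^2 + m*(24*d - 30) + 16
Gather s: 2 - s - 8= -s - 6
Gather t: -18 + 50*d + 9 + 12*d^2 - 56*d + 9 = 12*d^2 - 6*d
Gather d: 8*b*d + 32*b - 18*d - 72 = 32*b + d*(8*b - 18) - 72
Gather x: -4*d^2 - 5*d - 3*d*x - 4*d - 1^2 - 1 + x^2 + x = -4*d^2 - 9*d + x^2 + x*(1 - 3*d) - 2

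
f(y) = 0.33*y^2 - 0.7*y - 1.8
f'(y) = 0.66*y - 0.7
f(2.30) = -1.66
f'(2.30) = 0.82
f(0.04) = -1.83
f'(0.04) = -0.67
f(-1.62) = 0.20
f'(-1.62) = -1.77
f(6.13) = 6.31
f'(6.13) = 3.35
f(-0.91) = -0.89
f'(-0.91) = -1.30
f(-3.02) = 3.32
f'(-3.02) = -2.69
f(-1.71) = 0.36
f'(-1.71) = -1.83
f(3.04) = -0.88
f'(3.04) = 1.31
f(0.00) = -1.80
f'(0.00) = -0.70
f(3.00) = -0.93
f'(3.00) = 1.28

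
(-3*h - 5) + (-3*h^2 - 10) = -3*h^2 - 3*h - 15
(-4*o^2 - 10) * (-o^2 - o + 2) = 4*o^4 + 4*o^3 + 2*o^2 + 10*o - 20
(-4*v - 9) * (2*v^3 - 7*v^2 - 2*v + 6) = -8*v^4 + 10*v^3 + 71*v^2 - 6*v - 54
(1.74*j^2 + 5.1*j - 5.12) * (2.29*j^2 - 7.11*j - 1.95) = 3.9846*j^4 - 0.692400000000003*j^3 - 51.3788*j^2 + 26.4582*j + 9.984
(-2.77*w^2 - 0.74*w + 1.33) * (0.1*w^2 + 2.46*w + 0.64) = -0.277*w^4 - 6.8882*w^3 - 3.4602*w^2 + 2.7982*w + 0.8512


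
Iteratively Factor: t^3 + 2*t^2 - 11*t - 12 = (t - 3)*(t^2 + 5*t + 4) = (t - 3)*(t + 1)*(t + 4)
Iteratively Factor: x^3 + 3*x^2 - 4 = (x - 1)*(x^2 + 4*x + 4) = (x - 1)*(x + 2)*(x + 2)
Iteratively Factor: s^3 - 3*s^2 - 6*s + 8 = (s - 4)*(s^2 + s - 2) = (s - 4)*(s + 2)*(s - 1)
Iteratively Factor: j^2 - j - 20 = (j - 5)*(j + 4)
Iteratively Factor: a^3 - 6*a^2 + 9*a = (a - 3)*(a^2 - 3*a) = (a - 3)^2*(a)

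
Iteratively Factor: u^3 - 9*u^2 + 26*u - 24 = (u - 3)*(u^2 - 6*u + 8) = (u - 3)*(u - 2)*(u - 4)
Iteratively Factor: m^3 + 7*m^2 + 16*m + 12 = (m + 3)*(m^2 + 4*m + 4) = (m + 2)*(m + 3)*(m + 2)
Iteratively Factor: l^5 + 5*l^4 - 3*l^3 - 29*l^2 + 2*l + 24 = (l + 3)*(l^4 + 2*l^3 - 9*l^2 - 2*l + 8) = (l - 1)*(l + 3)*(l^3 + 3*l^2 - 6*l - 8) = (l - 1)*(l + 3)*(l + 4)*(l^2 - l - 2) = (l - 1)*(l + 1)*(l + 3)*(l + 4)*(l - 2)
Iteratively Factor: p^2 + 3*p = (p + 3)*(p)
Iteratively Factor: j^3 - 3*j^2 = (j - 3)*(j^2) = j*(j - 3)*(j)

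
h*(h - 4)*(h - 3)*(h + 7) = h^4 - 37*h^2 + 84*h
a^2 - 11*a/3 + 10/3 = (a - 2)*(a - 5/3)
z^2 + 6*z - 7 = (z - 1)*(z + 7)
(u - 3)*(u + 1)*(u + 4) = u^3 + 2*u^2 - 11*u - 12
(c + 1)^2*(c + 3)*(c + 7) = c^4 + 12*c^3 + 42*c^2 + 52*c + 21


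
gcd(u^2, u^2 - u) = u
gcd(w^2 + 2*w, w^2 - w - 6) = w + 2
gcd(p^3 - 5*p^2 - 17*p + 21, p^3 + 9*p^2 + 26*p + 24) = p + 3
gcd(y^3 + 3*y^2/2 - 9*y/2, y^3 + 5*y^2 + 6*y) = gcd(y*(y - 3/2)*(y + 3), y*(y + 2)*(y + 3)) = y^2 + 3*y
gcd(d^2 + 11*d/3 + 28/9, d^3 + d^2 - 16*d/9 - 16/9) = d + 4/3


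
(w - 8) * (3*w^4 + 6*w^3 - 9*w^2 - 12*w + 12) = 3*w^5 - 18*w^4 - 57*w^3 + 60*w^2 + 108*w - 96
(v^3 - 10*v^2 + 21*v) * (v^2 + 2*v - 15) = v^5 - 8*v^4 - 14*v^3 + 192*v^2 - 315*v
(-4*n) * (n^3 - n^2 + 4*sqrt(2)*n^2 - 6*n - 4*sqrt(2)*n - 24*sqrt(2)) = -4*n^4 - 16*sqrt(2)*n^3 + 4*n^3 + 16*sqrt(2)*n^2 + 24*n^2 + 96*sqrt(2)*n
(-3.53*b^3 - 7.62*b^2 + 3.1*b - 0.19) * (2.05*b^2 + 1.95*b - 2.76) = -7.2365*b^5 - 22.5045*b^4 + 1.2388*b^3 + 26.6867*b^2 - 8.9265*b + 0.5244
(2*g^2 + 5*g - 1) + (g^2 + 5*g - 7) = 3*g^2 + 10*g - 8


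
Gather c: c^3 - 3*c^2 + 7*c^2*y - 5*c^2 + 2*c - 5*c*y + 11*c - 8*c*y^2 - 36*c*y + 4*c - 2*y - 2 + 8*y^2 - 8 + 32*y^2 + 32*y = c^3 + c^2*(7*y - 8) + c*(-8*y^2 - 41*y + 17) + 40*y^2 + 30*y - 10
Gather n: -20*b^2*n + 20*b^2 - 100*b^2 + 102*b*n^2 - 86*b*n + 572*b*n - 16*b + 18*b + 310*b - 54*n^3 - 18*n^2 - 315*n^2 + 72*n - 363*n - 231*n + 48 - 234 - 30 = -80*b^2 + 312*b - 54*n^3 + n^2*(102*b - 333) + n*(-20*b^2 + 486*b - 522) - 216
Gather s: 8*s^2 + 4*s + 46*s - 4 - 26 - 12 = 8*s^2 + 50*s - 42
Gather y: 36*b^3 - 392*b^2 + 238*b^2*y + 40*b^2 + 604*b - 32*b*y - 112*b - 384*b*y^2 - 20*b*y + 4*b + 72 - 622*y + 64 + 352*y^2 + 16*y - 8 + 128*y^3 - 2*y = 36*b^3 - 352*b^2 + 496*b + 128*y^3 + y^2*(352 - 384*b) + y*(238*b^2 - 52*b - 608) + 128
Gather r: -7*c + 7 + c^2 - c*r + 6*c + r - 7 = c^2 - c + r*(1 - c)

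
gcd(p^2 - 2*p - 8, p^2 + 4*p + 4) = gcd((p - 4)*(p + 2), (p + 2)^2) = p + 2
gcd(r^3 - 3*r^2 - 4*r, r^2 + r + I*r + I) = r + 1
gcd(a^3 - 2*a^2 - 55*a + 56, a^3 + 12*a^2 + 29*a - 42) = a^2 + 6*a - 7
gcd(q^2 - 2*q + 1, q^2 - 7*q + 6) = q - 1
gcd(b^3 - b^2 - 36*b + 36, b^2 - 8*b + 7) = b - 1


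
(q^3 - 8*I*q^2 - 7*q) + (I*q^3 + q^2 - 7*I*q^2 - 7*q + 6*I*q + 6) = q^3 + I*q^3 + q^2 - 15*I*q^2 - 14*q + 6*I*q + 6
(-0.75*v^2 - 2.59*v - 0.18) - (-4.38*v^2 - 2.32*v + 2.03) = 3.63*v^2 - 0.27*v - 2.21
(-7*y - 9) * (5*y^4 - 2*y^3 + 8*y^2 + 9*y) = -35*y^5 - 31*y^4 - 38*y^3 - 135*y^2 - 81*y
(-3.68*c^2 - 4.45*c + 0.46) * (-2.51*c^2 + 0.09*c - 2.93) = 9.2368*c^4 + 10.8383*c^3 + 9.2273*c^2 + 13.0799*c - 1.3478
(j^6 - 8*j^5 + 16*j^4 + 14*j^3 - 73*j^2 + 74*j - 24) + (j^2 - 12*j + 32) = j^6 - 8*j^5 + 16*j^4 + 14*j^3 - 72*j^2 + 62*j + 8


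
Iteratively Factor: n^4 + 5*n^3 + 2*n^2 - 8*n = (n)*(n^3 + 5*n^2 + 2*n - 8) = n*(n - 1)*(n^2 + 6*n + 8) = n*(n - 1)*(n + 2)*(n + 4)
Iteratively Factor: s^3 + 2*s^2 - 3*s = (s)*(s^2 + 2*s - 3) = s*(s + 3)*(s - 1)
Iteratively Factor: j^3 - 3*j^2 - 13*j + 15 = (j + 3)*(j^2 - 6*j + 5) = (j - 5)*(j + 3)*(j - 1)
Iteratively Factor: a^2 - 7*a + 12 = (a - 4)*(a - 3)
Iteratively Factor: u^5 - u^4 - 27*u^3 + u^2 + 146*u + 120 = (u + 1)*(u^4 - 2*u^3 - 25*u^2 + 26*u + 120) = (u - 3)*(u + 1)*(u^3 + u^2 - 22*u - 40) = (u - 5)*(u - 3)*(u + 1)*(u^2 + 6*u + 8) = (u - 5)*(u - 3)*(u + 1)*(u + 2)*(u + 4)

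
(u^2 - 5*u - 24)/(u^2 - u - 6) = (-u^2 + 5*u + 24)/(-u^2 + u + 6)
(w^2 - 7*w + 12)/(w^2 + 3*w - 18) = (w - 4)/(w + 6)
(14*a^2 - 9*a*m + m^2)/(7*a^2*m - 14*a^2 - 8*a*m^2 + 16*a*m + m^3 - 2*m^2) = (2*a - m)/(a*m - 2*a - m^2 + 2*m)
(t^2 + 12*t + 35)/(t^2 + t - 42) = (t + 5)/(t - 6)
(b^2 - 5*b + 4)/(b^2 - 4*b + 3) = (b - 4)/(b - 3)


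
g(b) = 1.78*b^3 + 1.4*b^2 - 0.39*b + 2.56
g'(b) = 5.34*b^2 + 2.8*b - 0.39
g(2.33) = 31.77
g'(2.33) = 35.12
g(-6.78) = -485.21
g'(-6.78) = 226.10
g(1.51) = 11.29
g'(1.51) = 16.01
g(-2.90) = -27.95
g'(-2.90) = 36.40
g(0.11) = 2.54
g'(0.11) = -0.02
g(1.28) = 8.09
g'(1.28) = 11.94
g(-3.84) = -76.09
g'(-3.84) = 67.60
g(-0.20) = 2.68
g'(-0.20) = -0.74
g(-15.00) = -5684.09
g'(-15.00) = 1159.11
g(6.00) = 435.10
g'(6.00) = 208.65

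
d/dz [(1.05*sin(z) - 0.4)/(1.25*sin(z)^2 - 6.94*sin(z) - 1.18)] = (-1.3125*sin(z)^2 + 1.0*sin(z) - 4.015)*cos(z)/(1.5625*sin(z)^4 - 17.35*sin(z)^3 + 45.2136*sin(z)^2 + 16.3784*sin(z) + 1.3924)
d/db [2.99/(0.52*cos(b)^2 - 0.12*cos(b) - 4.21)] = (3.1096*cos(b) - 0.3588)*sin(b)/(-0.52*cos(b)^2 + 0.12*cos(b) + 4.21)^2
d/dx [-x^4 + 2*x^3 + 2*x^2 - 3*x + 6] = -4*x^3 + 6*x^2 + 4*x - 3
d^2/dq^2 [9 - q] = 0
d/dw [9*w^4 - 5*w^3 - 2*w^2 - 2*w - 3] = 36*w^3 - 15*w^2 - 4*w - 2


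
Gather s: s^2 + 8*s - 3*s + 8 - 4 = s^2 + 5*s + 4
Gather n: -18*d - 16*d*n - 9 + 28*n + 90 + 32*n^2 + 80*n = -18*d + 32*n^2 + n*(108 - 16*d) + 81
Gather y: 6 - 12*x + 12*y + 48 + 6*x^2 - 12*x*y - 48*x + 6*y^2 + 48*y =6*x^2 - 60*x + 6*y^2 + y*(60 - 12*x) + 54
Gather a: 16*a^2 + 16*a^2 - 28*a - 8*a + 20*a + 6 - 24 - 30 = 32*a^2 - 16*a - 48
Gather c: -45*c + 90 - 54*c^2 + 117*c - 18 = -54*c^2 + 72*c + 72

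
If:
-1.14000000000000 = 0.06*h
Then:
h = -19.00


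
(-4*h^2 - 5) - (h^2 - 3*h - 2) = -5*h^2 + 3*h - 3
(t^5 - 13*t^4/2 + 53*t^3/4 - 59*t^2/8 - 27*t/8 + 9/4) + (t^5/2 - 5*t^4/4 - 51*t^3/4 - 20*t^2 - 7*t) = 3*t^5/2 - 31*t^4/4 + t^3/2 - 219*t^2/8 - 83*t/8 + 9/4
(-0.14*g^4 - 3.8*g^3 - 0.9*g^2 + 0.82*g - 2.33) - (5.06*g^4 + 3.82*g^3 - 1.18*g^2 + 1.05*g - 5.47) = -5.2*g^4 - 7.62*g^3 + 0.28*g^2 - 0.23*g + 3.14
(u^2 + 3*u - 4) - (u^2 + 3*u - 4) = 0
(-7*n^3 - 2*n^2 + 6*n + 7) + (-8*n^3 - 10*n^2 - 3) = -15*n^3 - 12*n^2 + 6*n + 4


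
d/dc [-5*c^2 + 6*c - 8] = 6 - 10*c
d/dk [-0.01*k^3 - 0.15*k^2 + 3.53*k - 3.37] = -0.03*k^2 - 0.3*k + 3.53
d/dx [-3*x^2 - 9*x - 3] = -6*x - 9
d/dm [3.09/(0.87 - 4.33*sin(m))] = 13.3797*cos(m)/(4.33*sin(m) - 0.87)^2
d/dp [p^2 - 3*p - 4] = 2*p - 3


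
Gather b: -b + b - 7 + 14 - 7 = 0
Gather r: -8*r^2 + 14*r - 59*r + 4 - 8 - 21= -8*r^2 - 45*r - 25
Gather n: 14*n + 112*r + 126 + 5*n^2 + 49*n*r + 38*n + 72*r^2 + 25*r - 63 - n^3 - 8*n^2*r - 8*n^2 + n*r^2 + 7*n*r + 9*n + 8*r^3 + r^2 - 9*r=-n^3 + n^2*(-8*r - 3) + n*(r^2 + 56*r + 61) + 8*r^3 + 73*r^2 + 128*r + 63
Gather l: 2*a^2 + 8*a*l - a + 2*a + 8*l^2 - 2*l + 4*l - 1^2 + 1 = 2*a^2 + a + 8*l^2 + l*(8*a + 2)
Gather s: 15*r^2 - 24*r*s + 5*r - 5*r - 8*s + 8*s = 15*r^2 - 24*r*s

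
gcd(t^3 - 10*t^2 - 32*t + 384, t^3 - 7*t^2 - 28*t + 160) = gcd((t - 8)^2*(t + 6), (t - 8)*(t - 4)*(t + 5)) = t - 8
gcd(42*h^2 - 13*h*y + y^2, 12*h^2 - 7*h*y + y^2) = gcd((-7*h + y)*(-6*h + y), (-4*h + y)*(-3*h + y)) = 1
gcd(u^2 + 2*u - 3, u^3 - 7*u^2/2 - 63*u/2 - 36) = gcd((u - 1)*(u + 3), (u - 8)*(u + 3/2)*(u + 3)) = u + 3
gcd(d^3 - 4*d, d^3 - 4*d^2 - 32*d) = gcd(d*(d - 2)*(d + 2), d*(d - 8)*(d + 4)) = d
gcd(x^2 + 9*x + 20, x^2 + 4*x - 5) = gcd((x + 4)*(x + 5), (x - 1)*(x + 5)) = x + 5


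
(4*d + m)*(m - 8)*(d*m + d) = 4*d^2*m^2 - 28*d^2*m - 32*d^2 + d*m^3 - 7*d*m^2 - 8*d*m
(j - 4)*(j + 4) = j^2 - 16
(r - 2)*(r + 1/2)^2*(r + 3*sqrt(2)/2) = r^4 - r^3 + 3*sqrt(2)*r^3/2 - 3*sqrt(2)*r^2/2 - 7*r^2/4 - 21*sqrt(2)*r/8 - r/2 - 3*sqrt(2)/4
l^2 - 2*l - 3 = (l - 3)*(l + 1)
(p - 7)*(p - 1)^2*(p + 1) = p^4 - 8*p^3 + 6*p^2 + 8*p - 7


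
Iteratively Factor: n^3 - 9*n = (n - 3)*(n^2 + 3*n) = n*(n - 3)*(n + 3)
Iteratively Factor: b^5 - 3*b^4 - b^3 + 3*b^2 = (b)*(b^4 - 3*b^3 - b^2 + 3*b) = b*(b + 1)*(b^3 - 4*b^2 + 3*b) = b*(b - 1)*(b + 1)*(b^2 - 3*b) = b^2*(b - 1)*(b + 1)*(b - 3)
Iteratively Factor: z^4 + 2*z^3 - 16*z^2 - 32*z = (z - 4)*(z^3 + 6*z^2 + 8*z) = z*(z - 4)*(z^2 + 6*z + 8) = z*(z - 4)*(z + 4)*(z + 2)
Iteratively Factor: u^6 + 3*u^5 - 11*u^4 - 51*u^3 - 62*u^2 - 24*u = (u + 3)*(u^5 - 11*u^3 - 18*u^2 - 8*u) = (u + 1)*(u + 3)*(u^4 - u^3 - 10*u^2 - 8*u) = (u + 1)^2*(u + 3)*(u^3 - 2*u^2 - 8*u) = u*(u + 1)^2*(u + 3)*(u^2 - 2*u - 8) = u*(u + 1)^2*(u + 2)*(u + 3)*(u - 4)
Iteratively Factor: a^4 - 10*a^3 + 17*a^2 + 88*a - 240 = (a + 3)*(a^3 - 13*a^2 + 56*a - 80) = (a - 5)*(a + 3)*(a^2 - 8*a + 16) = (a - 5)*(a - 4)*(a + 3)*(a - 4)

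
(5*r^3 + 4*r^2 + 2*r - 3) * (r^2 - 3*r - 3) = 5*r^5 - 11*r^4 - 25*r^3 - 21*r^2 + 3*r + 9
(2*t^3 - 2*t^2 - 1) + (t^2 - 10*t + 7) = 2*t^3 - t^2 - 10*t + 6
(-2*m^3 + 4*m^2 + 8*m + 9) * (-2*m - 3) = 4*m^4 - 2*m^3 - 28*m^2 - 42*m - 27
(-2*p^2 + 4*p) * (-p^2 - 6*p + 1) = 2*p^4 + 8*p^3 - 26*p^2 + 4*p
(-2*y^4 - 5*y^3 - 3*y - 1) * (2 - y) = 2*y^5 + y^4 - 10*y^3 + 3*y^2 - 5*y - 2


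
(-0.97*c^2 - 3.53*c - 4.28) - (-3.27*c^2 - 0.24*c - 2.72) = 2.3*c^2 - 3.29*c - 1.56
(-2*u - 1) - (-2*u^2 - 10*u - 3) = 2*u^2 + 8*u + 2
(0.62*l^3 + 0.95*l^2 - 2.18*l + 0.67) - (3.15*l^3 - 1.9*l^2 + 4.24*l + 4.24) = -2.53*l^3 + 2.85*l^2 - 6.42*l - 3.57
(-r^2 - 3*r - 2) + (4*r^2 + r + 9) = 3*r^2 - 2*r + 7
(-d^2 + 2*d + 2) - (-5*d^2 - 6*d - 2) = 4*d^2 + 8*d + 4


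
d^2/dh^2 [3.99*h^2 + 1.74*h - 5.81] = 7.98000000000000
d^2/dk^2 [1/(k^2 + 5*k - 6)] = 2*(-k^2 - 5*k + (2*k + 5)^2 + 6)/(k^2 + 5*k - 6)^3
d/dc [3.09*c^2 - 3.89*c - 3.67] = 6.18*c - 3.89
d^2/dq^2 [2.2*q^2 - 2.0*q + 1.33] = 4.40000000000000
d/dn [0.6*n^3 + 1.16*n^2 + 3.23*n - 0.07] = 1.8*n^2 + 2.32*n + 3.23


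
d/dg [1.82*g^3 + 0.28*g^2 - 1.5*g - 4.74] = 5.46*g^2 + 0.56*g - 1.5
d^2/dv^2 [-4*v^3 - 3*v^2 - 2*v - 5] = -24*v - 6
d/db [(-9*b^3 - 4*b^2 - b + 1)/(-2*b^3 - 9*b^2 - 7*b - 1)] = (73*b^4 + 122*b^3 + 52*b^2 + 26*b + 8)/(4*b^6 + 36*b^5 + 109*b^4 + 130*b^3 + 67*b^2 + 14*b + 1)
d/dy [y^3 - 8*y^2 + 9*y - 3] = 3*y^2 - 16*y + 9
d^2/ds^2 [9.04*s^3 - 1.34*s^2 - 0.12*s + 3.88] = 54.24*s - 2.68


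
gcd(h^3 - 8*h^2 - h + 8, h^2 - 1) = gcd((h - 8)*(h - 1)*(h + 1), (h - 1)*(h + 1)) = h^2 - 1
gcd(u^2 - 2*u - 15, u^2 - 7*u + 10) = u - 5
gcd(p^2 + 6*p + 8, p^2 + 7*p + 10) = p + 2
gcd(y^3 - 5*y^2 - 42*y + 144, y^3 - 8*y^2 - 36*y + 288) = y^2 - 2*y - 48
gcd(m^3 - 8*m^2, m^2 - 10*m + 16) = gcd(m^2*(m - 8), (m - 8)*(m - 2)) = m - 8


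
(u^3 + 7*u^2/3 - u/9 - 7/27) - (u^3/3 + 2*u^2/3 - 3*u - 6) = 2*u^3/3 + 5*u^2/3 + 26*u/9 + 155/27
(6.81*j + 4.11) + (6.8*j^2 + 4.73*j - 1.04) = 6.8*j^2 + 11.54*j + 3.07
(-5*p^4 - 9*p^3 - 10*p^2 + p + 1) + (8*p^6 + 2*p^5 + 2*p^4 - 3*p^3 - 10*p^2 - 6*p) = 8*p^6 + 2*p^5 - 3*p^4 - 12*p^3 - 20*p^2 - 5*p + 1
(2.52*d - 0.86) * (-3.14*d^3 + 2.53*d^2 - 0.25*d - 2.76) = -7.9128*d^4 + 9.076*d^3 - 2.8058*d^2 - 6.7402*d + 2.3736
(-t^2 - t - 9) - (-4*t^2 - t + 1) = 3*t^2 - 10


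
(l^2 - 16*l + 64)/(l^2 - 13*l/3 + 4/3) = 3*(l^2 - 16*l + 64)/(3*l^2 - 13*l + 4)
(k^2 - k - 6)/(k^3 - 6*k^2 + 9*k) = (k + 2)/(k*(k - 3))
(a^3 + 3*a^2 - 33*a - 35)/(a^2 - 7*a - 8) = (a^2 + 2*a - 35)/(a - 8)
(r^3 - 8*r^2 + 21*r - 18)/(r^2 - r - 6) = (r^2 - 5*r + 6)/(r + 2)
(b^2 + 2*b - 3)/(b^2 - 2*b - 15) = (b - 1)/(b - 5)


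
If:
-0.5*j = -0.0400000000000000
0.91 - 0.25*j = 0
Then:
No Solution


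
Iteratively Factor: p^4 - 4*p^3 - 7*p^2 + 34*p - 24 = (p - 4)*(p^3 - 7*p + 6) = (p - 4)*(p + 3)*(p^2 - 3*p + 2) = (p - 4)*(p - 2)*(p + 3)*(p - 1)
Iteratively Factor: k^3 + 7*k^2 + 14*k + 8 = (k + 2)*(k^2 + 5*k + 4) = (k + 1)*(k + 2)*(k + 4)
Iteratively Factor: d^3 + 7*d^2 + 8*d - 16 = (d + 4)*(d^2 + 3*d - 4) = (d - 1)*(d + 4)*(d + 4)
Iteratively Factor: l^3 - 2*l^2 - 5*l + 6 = (l - 1)*(l^2 - l - 6) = (l - 1)*(l + 2)*(l - 3)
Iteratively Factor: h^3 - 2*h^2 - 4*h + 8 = (h - 2)*(h^2 - 4) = (h - 2)^2*(h + 2)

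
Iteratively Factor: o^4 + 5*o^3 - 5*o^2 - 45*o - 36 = (o + 4)*(o^3 + o^2 - 9*o - 9) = (o + 1)*(o + 4)*(o^2 - 9) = (o + 1)*(o + 3)*(o + 4)*(o - 3)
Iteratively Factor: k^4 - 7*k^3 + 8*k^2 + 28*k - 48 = (k - 3)*(k^3 - 4*k^2 - 4*k + 16) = (k - 4)*(k - 3)*(k^2 - 4) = (k - 4)*(k - 3)*(k + 2)*(k - 2)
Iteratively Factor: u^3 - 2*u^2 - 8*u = (u + 2)*(u^2 - 4*u) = u*(u + 2)*(u - 4)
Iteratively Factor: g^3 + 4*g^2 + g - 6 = (g - 1)*(g^2 + 5*g + 6) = (g - 1)*(g + 3)*(g + 2)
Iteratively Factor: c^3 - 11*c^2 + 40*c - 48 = (c - 3)*(c^2 - 8*c + 16) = (c - 4)*(c - 3)*(c - 4)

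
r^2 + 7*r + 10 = (r + 2)*(r + 5)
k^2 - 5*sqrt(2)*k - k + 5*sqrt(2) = (k - 1)*(k - 5*sqrt(2))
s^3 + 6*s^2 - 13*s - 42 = (s - 3)*(s + 2)*(s + 7)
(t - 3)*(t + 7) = t^2 + 4*t - 21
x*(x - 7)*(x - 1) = x^3 - 8*x^2 + 7*x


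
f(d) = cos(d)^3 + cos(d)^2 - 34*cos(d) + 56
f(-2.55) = 84.34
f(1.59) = 56.65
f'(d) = -3*sin(d)*cos(d)^2 - 2*sin(d)*cos(d) + 34*sin(d)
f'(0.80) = 22.35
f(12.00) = 28.62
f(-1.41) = 50.59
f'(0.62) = 17.65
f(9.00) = 87.05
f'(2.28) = 25.82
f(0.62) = 29.53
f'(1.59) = 34.03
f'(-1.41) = -33.17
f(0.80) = 33.14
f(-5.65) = 29.76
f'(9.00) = 13.74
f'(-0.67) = -19.00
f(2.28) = 78.29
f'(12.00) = -16.19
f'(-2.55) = -18.73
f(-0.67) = 30.45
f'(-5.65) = 18.01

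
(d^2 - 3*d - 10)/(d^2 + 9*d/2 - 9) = 2*(d^2 - 3*d - 10)/(2*d^2 + 9*d - 18)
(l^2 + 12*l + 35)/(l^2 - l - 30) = (l + 7)/(l - 6)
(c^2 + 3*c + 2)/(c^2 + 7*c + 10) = (c + 1)/(c + 5)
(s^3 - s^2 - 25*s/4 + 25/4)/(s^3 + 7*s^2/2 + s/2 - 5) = (s - 5/2)/(s + 2)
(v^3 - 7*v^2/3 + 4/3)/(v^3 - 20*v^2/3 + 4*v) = (3*v^3 - 7*v^2 + 4)/(v*(3*v^2 - 20*v + 12))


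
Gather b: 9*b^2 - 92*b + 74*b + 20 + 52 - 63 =9*b^2 - 18*b + 9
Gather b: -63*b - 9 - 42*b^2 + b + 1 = -42*b^2 - 62*b - 8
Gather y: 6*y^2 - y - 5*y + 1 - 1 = 6*y^2 - 6*y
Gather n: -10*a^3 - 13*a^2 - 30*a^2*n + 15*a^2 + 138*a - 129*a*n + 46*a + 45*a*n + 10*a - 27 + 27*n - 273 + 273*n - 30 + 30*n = -10*a^3 + 2*a^2 + 194*a + n*(-30*a^2 - 84*a + 330) - 330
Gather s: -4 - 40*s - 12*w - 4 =-40*s - 12*w - 8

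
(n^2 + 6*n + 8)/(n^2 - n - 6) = (n + 4)/(n - 3)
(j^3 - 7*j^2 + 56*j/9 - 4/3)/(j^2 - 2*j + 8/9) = (3*j^2 - 19*j + 6)/(3*j - 4)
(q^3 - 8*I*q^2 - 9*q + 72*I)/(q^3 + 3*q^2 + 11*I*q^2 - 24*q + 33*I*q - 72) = (q^2 - q*(3 + 8*I) + 24*I)/(q^2 + 11*I*q - 24)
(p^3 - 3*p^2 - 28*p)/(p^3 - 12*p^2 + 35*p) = (p + 4)/(p - 5)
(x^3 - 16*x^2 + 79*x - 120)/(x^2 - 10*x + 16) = (x^2 - 8*x + 15)/(x - 2)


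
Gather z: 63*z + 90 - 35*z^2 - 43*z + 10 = -35*z^2 + 20*z + 100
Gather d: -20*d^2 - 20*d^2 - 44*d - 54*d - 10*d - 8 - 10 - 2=-40*d^2 - 108*d - 20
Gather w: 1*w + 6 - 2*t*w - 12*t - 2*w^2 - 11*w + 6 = -12*t - 2*w^2 + w*(-2*t - 10) + 12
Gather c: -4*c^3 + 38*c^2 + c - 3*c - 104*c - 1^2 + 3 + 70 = -4*c^3 + 38*c^2 - 106*c + 72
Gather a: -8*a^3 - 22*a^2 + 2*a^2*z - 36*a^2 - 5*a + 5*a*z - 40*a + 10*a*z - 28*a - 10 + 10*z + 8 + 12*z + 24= -8*a^3 + a^2*(2*z - 58) + a*(15*z - 73) + 22*z + 22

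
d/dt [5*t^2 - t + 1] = 10*t - 1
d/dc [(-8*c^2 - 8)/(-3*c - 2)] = 8*(3*c^2 + 4*c - 3)/(9*c^2 + 12*c + 4)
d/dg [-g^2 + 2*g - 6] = 2 - 2*g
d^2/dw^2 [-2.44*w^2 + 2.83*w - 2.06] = -4.88000000000000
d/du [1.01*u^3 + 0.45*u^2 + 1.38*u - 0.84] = 3.03*u^2 + 0.9*u + 1.38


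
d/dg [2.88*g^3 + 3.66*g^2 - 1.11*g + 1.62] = 8.64*g^2 + 7.32*g - 1.11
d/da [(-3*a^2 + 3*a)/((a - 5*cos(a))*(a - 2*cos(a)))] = 3*(7*a^3*sin(a) - 10*a^2*sin(2*a) + 7*sqrt(2)*a^2*cos(a + pi/4) - a^2 - 10*sqrt(2)*a*cos(2*a + pi/4) - 10*a + 5*cos(2*a) + 5)/((a - 5*cos(a))^2*(a - 2*cos(a))^2)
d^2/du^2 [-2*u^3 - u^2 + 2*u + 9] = -12*u - 2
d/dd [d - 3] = 1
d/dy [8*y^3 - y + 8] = 24*y^2 - 1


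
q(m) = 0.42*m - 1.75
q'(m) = 0.420000000000000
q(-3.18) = -3.09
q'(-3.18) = 0.42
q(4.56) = 0.17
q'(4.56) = 0.42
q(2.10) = -0.87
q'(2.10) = 0.42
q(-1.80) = -2.51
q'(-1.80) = 0.42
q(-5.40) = -4.02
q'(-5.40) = 0.42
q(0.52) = -1.53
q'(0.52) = 0.42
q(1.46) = -1.14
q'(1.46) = 0.42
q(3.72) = -0.19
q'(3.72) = 0.42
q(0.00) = -1.75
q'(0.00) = 0.42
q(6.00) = 0.77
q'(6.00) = 0.42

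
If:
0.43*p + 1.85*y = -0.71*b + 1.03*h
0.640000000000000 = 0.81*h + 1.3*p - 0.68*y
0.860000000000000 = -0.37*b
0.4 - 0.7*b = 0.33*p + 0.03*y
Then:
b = -2.32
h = -21.86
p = 7.32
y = -12.98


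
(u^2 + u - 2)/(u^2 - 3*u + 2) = (u + 2)/(u - 2)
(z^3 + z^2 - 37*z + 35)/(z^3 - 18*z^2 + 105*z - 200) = (z^2 + 6*z - 7)/(z^2 - 13*z + 40)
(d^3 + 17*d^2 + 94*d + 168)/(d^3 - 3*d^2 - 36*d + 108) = (d^2 + 11*d + 28)/(d^2 - 9*d + 18)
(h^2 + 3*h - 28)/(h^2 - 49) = (h - 4)/(h - 7)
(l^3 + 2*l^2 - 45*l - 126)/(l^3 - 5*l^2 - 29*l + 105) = (l^2 + 9*l + 18)/(l^2 + 2*l - 15)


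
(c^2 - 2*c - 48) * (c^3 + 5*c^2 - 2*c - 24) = c^5 + 3*c^4 - 60*c^3 - 260*c^2 + 144*c + 1152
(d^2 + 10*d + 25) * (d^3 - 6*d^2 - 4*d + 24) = d^5 + 4*d^4 - 39*d^3 - 166*d^2 + 140*d + 600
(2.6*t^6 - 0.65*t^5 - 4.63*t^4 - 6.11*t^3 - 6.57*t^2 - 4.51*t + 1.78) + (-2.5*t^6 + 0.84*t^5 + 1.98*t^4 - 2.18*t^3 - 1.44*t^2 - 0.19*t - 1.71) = 0.1*t^6 + 0.19*t^5 - 2.65*t^4 - 8.29*t^3 - 8.01*t^2 - 4.7*t + 0.0700000000000001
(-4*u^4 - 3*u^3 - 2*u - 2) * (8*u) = -32*u^5 - 24*u^4 - 16*u^2 - 16*u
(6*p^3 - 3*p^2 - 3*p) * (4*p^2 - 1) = 24*p^5 - 12*p^4 - 18*p^3 + 3*p^2 + 3*p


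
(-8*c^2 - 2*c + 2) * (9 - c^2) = 8*c^4 + 2*c^3 - 74*c^2 - 18*c + 18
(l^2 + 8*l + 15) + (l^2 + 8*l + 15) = 2*l^2 + 16*l + 30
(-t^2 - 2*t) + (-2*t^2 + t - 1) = -3*t^2 - t - 1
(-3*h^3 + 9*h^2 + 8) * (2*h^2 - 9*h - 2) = -6*h^5 + 45*h^4 - 75*h^3 - 2*h^2 - 72*h - 16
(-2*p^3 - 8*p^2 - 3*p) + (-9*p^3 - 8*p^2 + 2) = -11*p^3 - 16*p^2 - 3*p + 2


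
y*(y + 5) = y^2 + 5*y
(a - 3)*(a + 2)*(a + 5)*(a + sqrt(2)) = a^4 + sqrt(2)*a^3 + 4*a^3 - 11*a^2 + 4*sqrt(2)*a^2 - 30*a - 11*sqrt(2)*a - 30*sqrt(2)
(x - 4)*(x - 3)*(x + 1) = x^3 - 6*x^2 + 5*x + 12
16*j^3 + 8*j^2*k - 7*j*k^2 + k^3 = (-4*j + k)^2*(j + k)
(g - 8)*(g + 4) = g^2 - 4*g - 32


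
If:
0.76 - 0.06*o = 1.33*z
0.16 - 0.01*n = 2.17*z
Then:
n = 16.0 - 217.0*z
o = 12.6666666666667 - 22.1666666666667*z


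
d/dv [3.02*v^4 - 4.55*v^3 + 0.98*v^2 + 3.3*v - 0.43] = 12.08*v^3 - 13.65*v^2 + 1.96*v + 3.3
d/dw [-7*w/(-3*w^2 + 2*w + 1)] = 7*(-3*w^2 - 1)/(9*w^4 - 12*w^3 - 2*w^2 + 4*w + 1)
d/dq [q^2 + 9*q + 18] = 2*q + 9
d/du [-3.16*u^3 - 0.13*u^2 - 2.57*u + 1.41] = -9.48*u^2 - 0.26*u - 2.57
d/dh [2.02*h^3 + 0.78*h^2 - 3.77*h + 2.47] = 6.06*h^2 + 1.56*h - 3.77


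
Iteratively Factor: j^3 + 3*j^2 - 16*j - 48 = (j + 4)*(j^2 - j - 12) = (j + 3)*(j + 4)*(j - 4)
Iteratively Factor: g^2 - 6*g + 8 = (g - 2)*(g - 4)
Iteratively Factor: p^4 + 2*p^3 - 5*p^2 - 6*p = (p - 2)*(p^3 + 4*p^2 + 3*p) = (p - 2)*(p + 1)*(p^2 + 3*p) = (p - 2)*(p + 1)*(p + 3)*(p)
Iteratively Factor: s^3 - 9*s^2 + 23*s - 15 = (s - 5)*(s^2 - 4*s + 3) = (s - 5)*(s - 1)*(s - 3)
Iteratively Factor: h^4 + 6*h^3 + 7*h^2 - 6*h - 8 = (h + 2)*(h^3 + 4*h^2 - h - 4) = (h + 1)*(h + 2)*(h^2 + 3*h - 4) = (h - 1)*(h + 1)*(h + 2)*(h + 4)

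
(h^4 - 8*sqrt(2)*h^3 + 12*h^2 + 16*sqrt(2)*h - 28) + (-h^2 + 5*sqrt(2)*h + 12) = h^4 - 8*sqrt(2)*h^3 + 11*h^2 + 21*sqrt(2)*h - 16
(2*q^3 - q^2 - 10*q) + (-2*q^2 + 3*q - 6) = 2*q^3 - 3*q^2 - 7*q - 6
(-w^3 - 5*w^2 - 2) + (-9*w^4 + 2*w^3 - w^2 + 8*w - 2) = -9*w^4 + w^3 - 6*w^2 + 8*w - 4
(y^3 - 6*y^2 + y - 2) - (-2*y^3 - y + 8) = 3*y^3 - 6*y^2 + 2*y - 10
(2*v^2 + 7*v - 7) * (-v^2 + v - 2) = -2*v^4 - 5*v^3 + 10*v^2 - 21*v + 14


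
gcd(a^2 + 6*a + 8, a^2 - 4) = a + 2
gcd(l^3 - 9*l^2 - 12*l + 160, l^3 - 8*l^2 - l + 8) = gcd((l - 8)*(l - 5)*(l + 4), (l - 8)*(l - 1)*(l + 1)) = l - 8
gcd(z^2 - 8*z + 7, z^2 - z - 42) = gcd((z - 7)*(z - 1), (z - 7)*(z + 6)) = z - 7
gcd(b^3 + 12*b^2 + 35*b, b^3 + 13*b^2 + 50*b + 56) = b + 7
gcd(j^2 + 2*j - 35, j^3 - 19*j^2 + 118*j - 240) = j - 5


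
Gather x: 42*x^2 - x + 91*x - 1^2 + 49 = 42*x^2 + 90*x + 48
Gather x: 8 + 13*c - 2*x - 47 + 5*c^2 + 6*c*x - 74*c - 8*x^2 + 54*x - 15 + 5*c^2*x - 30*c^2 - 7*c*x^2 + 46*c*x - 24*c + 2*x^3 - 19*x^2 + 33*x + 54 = -25*c^2 - 85*c + 2*x^3 + x^2*(-7*c - 27) + x*(5*c^2 + 52*c + 85)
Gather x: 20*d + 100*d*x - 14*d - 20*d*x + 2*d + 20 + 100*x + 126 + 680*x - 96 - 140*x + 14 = 8*d + x*(80*d + 640) + 64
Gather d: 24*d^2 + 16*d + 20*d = 24*d^2 + 36*d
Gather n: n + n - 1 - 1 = 2*n - 2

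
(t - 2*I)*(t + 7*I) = t^2 + 5*I*t + 14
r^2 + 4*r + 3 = (r + 1)*(r + 3)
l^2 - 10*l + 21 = (l - 7)*(l - 3)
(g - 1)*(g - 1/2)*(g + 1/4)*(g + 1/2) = g^4 - 3*g^3/4 - g^2/2 + 3*g/16 + 1/16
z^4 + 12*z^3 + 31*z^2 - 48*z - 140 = (z - 2)*(z + 2)*(z + 5)*(z + 7)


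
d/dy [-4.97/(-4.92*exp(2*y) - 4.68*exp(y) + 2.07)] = (-48.9048*exp(y) - 23.2596)*exp(y)/(4.92*exp(2*y) + 4.68*exp(y) - 2.07)^2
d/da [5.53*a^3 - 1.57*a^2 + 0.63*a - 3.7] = 16.59*a^2 - 3.14*a + 0.63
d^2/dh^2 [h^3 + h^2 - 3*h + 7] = 6*h + 2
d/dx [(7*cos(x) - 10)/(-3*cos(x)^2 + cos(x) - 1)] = (21*sin(x)^2 + 60*cos(x) - 24)*sin(x)/(3*sin(x)^2 + cos(x) - 4)^2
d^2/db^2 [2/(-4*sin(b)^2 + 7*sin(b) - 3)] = 2*(64*sin(b)^3 - 20*sin(b)^2 - 115*sin(b) + 74)/((sin(b) - 1)^2*(4*sin(b) - 3)^3)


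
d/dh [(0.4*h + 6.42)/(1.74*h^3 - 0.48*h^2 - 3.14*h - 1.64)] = (-1.392*h^3 - 33.3204*h^2 + 6.1632*h + 19.5028)/(3.0276*h^6 - 1.6704*h^5 - 10.6968*h^4 - 2.6928*h^3 + 11.434*h^2 + 10.2992*h + 2.6896)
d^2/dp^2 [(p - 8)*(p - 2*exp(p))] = -2*p*exp(p) + 12*exp(p) + 2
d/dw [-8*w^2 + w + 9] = 1 - 16*w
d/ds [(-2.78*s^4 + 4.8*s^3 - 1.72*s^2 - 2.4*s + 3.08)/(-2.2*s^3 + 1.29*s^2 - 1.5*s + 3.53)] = (6.116*s^6 - 7.1724*s^5 + 14.918*s^4 - 64.2136*s^3 + 76.836*s^2 - 20.0896*s - 3.852)/(4.84*s^6 - 5.676*s^5 + 8.2641*s^4 - 19.402*s^3 + 11.3574*s^2 - 10.59*s + 12.4609)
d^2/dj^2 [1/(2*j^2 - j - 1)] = 2*(4*j^2 - 2*j - (4*j - 1)^2 - 2)/(-2*j^2 + j + 1)^3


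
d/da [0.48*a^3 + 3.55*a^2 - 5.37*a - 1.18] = 1.44*a^2 + 7.1*a - 5.37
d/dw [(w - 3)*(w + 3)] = 2*w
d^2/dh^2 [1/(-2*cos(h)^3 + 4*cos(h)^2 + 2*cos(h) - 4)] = ((2 - cos(h))*(cos(h) + 16*cos(2*h) - 9*cos(3*h))/8 - (-3*cos(h)^2 + 4*cos(h) + 1)^2)/((2 - cos(h))^3*sin(h)^4)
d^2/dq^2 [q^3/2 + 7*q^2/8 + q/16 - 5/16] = 3*q + 7/4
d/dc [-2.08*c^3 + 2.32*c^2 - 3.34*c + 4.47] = -6.24*c^2 + 4.64*c - 3.34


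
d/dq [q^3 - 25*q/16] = 3*q^2 - 25/16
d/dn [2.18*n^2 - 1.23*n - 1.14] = 4.36*n - 1.23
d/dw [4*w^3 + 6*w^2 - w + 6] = 12*w^2 + 12*w - 1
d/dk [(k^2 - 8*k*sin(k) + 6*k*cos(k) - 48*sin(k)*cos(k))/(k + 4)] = (-k^2 + 8*k*sin(k) - 6*k*cos(k) + (2*k + 8)*(-3*k*sin(k) - 4*k*cos(k) + k - 4*sin(k) + 3*cos(k) - 24*cos(2*k)) + 24*sin(2*k))/(k + 4)^2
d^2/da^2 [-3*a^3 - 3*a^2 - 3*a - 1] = -18*a - 6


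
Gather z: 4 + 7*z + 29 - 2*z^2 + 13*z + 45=-2*z^2 + 20*z + 78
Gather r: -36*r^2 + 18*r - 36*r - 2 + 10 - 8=-36*r^2 - 18*r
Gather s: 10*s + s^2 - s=s^2 + 9*s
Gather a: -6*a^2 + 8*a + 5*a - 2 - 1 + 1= -6*a^2 + 13*a - 2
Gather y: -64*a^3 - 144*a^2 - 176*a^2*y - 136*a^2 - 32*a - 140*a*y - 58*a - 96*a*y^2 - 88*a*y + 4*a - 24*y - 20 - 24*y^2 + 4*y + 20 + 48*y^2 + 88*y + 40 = -64*a^3 - 280*a^2 - 86*a + y^2*(24 - 96*a) + y*(-176*a^2 - 228*a + 68) + 40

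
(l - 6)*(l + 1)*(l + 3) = l^3 - 2*l^2 - 21*l - 18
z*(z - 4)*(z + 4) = z^3 - 16*z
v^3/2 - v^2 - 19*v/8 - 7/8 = (v/2 + 1/2)*(v - 7/2)*(v + 1/2)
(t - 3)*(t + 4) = t^2 + t - 12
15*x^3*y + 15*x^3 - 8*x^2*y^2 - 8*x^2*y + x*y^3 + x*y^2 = (-5*x + y)*(-3*x + y)*(x*y + x)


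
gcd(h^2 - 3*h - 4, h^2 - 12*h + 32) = h - 4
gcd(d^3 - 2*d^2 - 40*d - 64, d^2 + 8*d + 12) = d + 2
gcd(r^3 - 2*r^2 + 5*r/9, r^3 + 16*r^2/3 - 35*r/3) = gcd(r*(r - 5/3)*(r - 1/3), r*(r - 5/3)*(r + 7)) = r^2 - 5*r/3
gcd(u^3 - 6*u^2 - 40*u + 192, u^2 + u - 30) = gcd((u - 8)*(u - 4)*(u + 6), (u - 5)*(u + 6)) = u + 6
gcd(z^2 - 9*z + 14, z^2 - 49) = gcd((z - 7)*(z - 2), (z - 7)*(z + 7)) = z - 7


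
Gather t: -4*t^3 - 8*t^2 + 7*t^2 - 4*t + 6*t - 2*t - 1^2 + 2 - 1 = -4*t^3 - t^2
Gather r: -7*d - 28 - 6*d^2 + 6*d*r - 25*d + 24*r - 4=-6*d^2 - 32*d + r*(6*d + 24) - 32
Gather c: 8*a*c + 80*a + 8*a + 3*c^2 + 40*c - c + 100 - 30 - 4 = 88*a + 3*c^2 + c*(8*a + 39) + 66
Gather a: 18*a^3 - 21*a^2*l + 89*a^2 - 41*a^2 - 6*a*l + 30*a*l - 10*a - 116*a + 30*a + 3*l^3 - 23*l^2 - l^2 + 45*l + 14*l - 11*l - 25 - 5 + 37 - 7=18*a^3 + a^2*(48 - 21*l) + a*(24*l - 96) + 3*l^3 - 24*l^2 + 48*l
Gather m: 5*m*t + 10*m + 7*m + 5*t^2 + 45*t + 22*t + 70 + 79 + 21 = m*(5*t + 17) + 5*t^2 + 67*t + 170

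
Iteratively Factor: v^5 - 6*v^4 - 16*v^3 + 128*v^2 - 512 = (v + 2)*(v^4 - 8*v^3 + 128*v - 256) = (v + 2)*(v + 4)*(v^3 - 12*v^2 + 48*v - 64) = (v - 4)*(v + 2)*(v + 4)*(v^2 - 8*v + 16) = (v - 4)^2*(v + 2)*(v + 4)*(v - 4)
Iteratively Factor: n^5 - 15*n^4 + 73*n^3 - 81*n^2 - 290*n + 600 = (n - 5)*(n^4 - 10*n^3 + 23*n^2 + 34*n - 120) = (n - 5)^2*(n^3 - 5*n^2 - 2*n + 24) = (n - 5)^2*(n + 2)*(n^2 - 7*n + 12) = (n - 5)^2*(n - 3)*(n + 2)*(n - 4)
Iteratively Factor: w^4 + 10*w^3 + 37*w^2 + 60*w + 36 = (w + 3)*(w^3 + 7*w^2 + 16*w + 12) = (w + 2)*(w + 3)*(w^2 + 5*w + 6) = (w + 2)*(w + 3)^2*(w + 2)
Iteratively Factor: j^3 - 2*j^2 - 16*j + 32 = (j + 4)*(j^2 - 6*j + 8) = (j - 4)*(j + 4)*(j - 2)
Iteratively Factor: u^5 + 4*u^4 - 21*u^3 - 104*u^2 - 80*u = (u + 4)*(u^4 - 21*u^2 - 20*u) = (u + 1)*(u + 4)*(u^3 - u^2 - 20*u) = u*(u + 1)*(u + 4)*(u^2 - u - 20) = u*(u + 1)*(u + 4)^2*(u - 5)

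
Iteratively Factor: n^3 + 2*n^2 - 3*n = (n)*(n^2 + 2*n - 3) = n*(n + 3)*(n - 1)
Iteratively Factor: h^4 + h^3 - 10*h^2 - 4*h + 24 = (h - 2)*(h^3 + 3*h^2 - 4*h - 12) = (h - 2)^2*(h^2 + 5*h + 6) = (h - 2)^2*(h + 2)*(h + 3)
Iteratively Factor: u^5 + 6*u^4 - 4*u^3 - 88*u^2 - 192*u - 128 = (u + 4)*(u^4 + 2*u^3 - 12*u^2 - 40*u - 32) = (u + 2)*(u + 4)*(u^3 - 12*u - 16) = (u + 2)^2*(u + 4)*(u^2 - 2*u - 8) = (u - 4)*(u + 2)^2*(u + 4)*(u + 2)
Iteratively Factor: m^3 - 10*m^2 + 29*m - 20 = (m - 4)*(m^2 - 6*m + 5) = (m - 4)*(m - 1)*(m - 5)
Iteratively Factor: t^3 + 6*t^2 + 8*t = (t + 2)*(t^2 + 4*t) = (t + 2)*(t + 4)*(t)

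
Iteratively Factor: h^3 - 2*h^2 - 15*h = (h)*(h^2 - 2*h - 15) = h*(h + 3)*(h - 5)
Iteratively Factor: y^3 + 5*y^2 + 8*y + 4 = (y + 2)*(y^2 + 3*y + 2) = (y + 2)^2*(y + 1)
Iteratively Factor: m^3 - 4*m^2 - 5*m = (m + 1)*(m^2 - 5*m) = (m - 5)*(m + 1)*(m)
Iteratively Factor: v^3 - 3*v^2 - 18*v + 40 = (v - 5)*(v^2 + 2*v - 8) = (v - 5)*(v - 2)*(v + 4)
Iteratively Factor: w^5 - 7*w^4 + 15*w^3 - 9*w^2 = (w)*(w^4 - 7*w^3 + 15*w^2 - 9*w) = w*(w - 3)*(w^3 - 4*w^2 + 3*w) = w*(w - 3)^2*(w^2 - w) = w*(w - 3)^2*(w - 1)*(w)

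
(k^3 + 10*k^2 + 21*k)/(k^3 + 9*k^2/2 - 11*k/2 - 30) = 2*k*(k + 7)/(2*k^2 + 3*k - 20)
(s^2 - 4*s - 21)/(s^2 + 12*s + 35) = (s^2 - 4*s - 21)/(s^2 + 12*s + 35)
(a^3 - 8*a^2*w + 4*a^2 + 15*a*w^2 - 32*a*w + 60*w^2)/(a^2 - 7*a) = (a^3 - 8*a^2*w + 4*a^2 + 15*a*w^2 - 32*a*w + 60*w^2)/(a*(a - 7))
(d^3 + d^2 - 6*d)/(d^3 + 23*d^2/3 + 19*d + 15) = 3*d*(d - 2)/(3*d^2 + 14*d + 15)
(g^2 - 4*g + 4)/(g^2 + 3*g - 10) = (g - 2)/(g + 5)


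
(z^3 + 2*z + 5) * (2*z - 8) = 2*z^4 - 8*z^3 + 4*z^2 - 6*z - 40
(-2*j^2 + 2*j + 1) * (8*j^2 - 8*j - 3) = -16*j^4 + 32*j^3 - 2*j^2 - 14*j - 3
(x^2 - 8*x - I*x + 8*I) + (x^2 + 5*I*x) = 2*x^2 - 8*x + 4*I*x + 8*I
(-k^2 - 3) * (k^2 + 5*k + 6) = -k^4 - 5*k^3 - 9*k^2 - 15*k - 18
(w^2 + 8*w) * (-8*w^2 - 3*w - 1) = -8*w^4 - 67*w^3 - 25*w^2 - 8*w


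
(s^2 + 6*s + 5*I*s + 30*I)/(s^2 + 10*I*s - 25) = (s + 6)/(s + 5*I)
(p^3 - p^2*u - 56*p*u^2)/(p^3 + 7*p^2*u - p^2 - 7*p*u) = (p - 8*u)/(p - 1)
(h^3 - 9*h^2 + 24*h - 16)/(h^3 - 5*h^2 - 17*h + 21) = (h^2 - 8*h + 16)/(h^2 - 4*h - 21)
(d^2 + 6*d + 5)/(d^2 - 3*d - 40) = (d + 1)/(d - 8)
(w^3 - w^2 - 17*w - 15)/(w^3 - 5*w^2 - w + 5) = (w + 3)/(w - 1)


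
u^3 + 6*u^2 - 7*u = u*(u - 1)*(u + 7)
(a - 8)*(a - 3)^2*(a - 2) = a^4 - 16*a^3 + 85*a^2 - 186*a + 144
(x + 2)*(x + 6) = x^2 + 8*x + 12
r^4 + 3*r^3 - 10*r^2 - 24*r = r*(r - 3)*(r + 2)*(r + 4)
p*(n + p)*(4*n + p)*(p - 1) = 4*n^2*p^2 - 4*n^2*p + 5*n*p^3 - 5*n*p^2 + p^4 - p^3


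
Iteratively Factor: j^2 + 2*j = (j)*(j + 2)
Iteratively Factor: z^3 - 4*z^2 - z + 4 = (z - 1)*(z^2 - 3*z - 4) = (z - 4)*(z - 1)*(z + 1)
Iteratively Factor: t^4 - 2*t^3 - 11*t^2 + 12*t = (t)*(t^3 - 2*t^2 - 11*t + 12) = t*(t + 3)*(t^2 - 5*t + 4) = t*(t - 1)*(t + 3)*(t - 4)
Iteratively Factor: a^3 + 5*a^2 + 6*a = (a + 3)*(a^2 + 2*a) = a*(a + 3)*(a + 2)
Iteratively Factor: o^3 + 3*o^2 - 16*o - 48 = (o + 4)*(o^2 - o - 12) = (o - 4)*(o + 4)*(o + 3)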